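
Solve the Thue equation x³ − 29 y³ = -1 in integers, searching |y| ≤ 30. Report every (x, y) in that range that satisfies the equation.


The equation is x³ - 29y³ = -1. For fixed y, x³ = 29·y³ − 1, so a solution requires the RHS to be a perfect cube.
Strategy: iterate y from -30 to 30, compute RHS = 29·y³ − 1, and check whether it is a (positive or negative) perfect cube.
Check small values of y:
  y = 0: RHS = -1 = (-1)³ ⇒ x = -1 works.
  y = 1: RHS = 28 is not a perfect cube.
  y = -1: RHS = -30 is not a perfect cube.
  y = 2: RHS = 231 is not a perfect cube.
  y = -2: RHS = -233 is not a perfect cube.
  y = 3: RHS = 782 is not a perfect cube.
  y = -3: RHS = -784 is not a perfect cube.
Continuing the search up to |y| = 30 finds no further solutions beyond those listed.
Collected solutions: (-1, 0).

Solutions (with |y| ≤ 30): (-1, 0).


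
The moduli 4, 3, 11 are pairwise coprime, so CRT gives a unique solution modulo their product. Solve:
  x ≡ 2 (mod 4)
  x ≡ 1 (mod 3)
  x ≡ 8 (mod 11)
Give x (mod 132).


Moduli 4, 3, 11 are pairwise coprime; by CRT there is a unique solution modulo M = 4 · 3 · 11 = 132.
Solve pairwise, accumulating the modulus:
  Start with x ≡ 2 (mod 4).
  Combine with x ≡ 1 (mod 3): since gcd(4, 3) = 1, we get a unique residue mod 12.
    Write x = 2 + 4·t and substitute into x ≡ 1 (mod 3): 4·t ≡ 1 − 2 = -1 (mod 3).
    Reduce coefficients mod 3: 1·t ≡ 2 (mod 3).
    So t ≡ 2 (mod 3).
    Then x = 2 + 4·2 = 10, valid modulo lcm(4, 3) = 12: x ≡ 10 (mod 12).
  Combine with x ≡ 8 (mod 11): since gcd(12, 11) = 1, we get a unique residue mod 132.
    Write x = 10 + 12·t and substitute into x ≡ 8 (mod 11): 12·t ≡ 8 − 10 = -2 (mod 11).
    Reduce coefficients mod 11: 1·t ≡ 9 (mod 11).
    So t ≡ 9 (mod 11).
    Then x = 10 + 12·9 = 118, valid modulo lcm(12, 11) = 132: x ≡ 118 (mod 132).
Verify: 118 mod 4 = 2 ✓, 118 mod 3 = 1 ✓, 118 mod 11 = 8 ✓.

x ≡ 118 (mod 132).


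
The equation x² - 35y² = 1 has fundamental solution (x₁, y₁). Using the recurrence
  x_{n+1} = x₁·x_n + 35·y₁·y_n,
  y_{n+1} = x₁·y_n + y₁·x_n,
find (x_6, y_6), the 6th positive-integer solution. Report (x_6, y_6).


Step 1: Find the fundamental solution (x₁, y₁) of x² - 35y² = 1.
  Expand √35 as a continued fraction. a₀ = ⌊√35⌋ = 5; iterate m_{k+1} = d_k·a_k − m_k, d_{k+1} = (35 − m_{k+1}²)/d_k, a_{k+1} = ⌊(a₀ + m_{k+1})/d_{k+1}⌋ (starting m₀ = 0, d₀ = 1), with convergents p_k = a_k·p_{k-1} + p_{k-2}, q_k = a_k·q_{k-1} + q_{k-2} (p₋₁ = 1, q₋₁ = 0):
  k = 0: a₀ = 5; p₀/q₀ = 5/1; p₀² − 35·q₀² = 25 − 35 = -10.
  k = 1: m = 5, d = 10, a = ⌊(5 + 5)/10⌋ = 1; p/q = (1·5 + 1)/(1·1 + 0) = 6/1; p² − 35·q² = 36 − 35 = 1.
  The first convergent with p² − 35·q² = 1 gives the fundamental solution (x₁, y₁) = (6, 1).
Step 2: Apply the recurrence (x_{n+1}, y_{n+1}) = (x₁x_n + 35y₁y_n, x₁y_n + y₁x_n) repeatedly.
  From (x_1, y_1) = (6, 1): x_2 = 6·6 + 35·1·1 = 71; y_2 = 6·1 + 1·6 = 12.
  From (x_2, y_2) = (71, 12): x_3 = 6·71 + 35·1·12 = 846; y_3 = 6·12 + 1·71 = 143.
  From (x_3, y_3) = (846, 143): x_4 = 6·846 + 35·1·143 = 10081; y_4 = 6·143 + 1·846 = 1704.
  From (x_4, y_4) = (10081, 1704): x_5 = 6·10081 + 35·1·1704 = 120126; y_5 = 6·1704 + 1·10081 = 20305.
  From (x_5, y_5) = (120126, 20305): x_6 = 6·120126 + 35·1·20305 = 1431431; y_6 = 6·20305 + 1·120126 = 241956.
Step 3: Verify x_6² - 35·y_6² = 2048994707761 - 2048994707760 = 1 (should be 1). ✓

(x_1, y_1) = (6, 1); (x_6, y_6) = (1431431, 241956).


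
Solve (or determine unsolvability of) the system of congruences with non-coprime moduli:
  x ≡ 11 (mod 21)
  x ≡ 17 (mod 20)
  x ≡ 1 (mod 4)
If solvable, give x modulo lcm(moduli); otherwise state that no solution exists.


Moduli 21, 20, 4 are not pairwise coprime, so CRT works modulo lcm(m_i) when all pairwise compatibility conditions hold.
Pairwise compatibility: gcd(m_i, m_j) must divide a_i - a_j for every pair.
Merge one congruence at a time:
  Start: x ≡ 11 (mod 21).
  Combine with x ≡ 17 (mod 20): gcd(21, 20) = 1; 17 - 11 = 6, which IS divisible by 1, so compatible.
    Write x = 11 + 21·t and substitute into x ≡ 17 (mod 20): 21·t ≡ 17 − 11 = 6 (mod 20).
    Reduce coefficients mod 20: 1·t ≡ 6 (mod 20).
    So t ≡ 6 (mod 20).
    Then x = 11 + 21·6 = 137, valid modulo lcm(21, 20) = 420: x ≡ 137 (mod 420).
  Combine with x ≡ 1 (mod 4): gcd(420, 4) = 4; 1 - 137 = -136, which IS divisible by 4, so compatible.
    Write x = 137 + 420·t and substitute into x ≡ 1 (mod 4): 420·t ≡ 1 − 137 = -136 (mod 4).
    Divide the congruence (and modulus) by g = 4: 105·t ≡ -34 (mod 1).
    Modulo 1 every t works; take t = 0.
    Then x = 137 + 420·0 = 137, valid modulo lcm(420, 4) = 420: x ≡ 137 (mod 420).
Verify: 137 mod 21 = 11, 137 mod 20 = 17, 137 mod 4 = 1.

x ≡ 137 (mod 420).


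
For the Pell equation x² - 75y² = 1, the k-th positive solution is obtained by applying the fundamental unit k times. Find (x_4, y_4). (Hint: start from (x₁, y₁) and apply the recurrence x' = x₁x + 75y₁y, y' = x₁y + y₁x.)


Step 1: Find the fundamental solution (x₁, y₁) of x² - 75y² = 1.
  Expand √75 as a continued fraction. a₀ = ⌊√75⌋ = 8; iterate m_{k+1} = d_k·a_k − m_k, d_{k+1} = (75 − m_{k+1}²)/d_k, a_{k+1} = ⌊(a₀ + m_{k+1})/d_{k+1}⌋ (starting m₀ = 0, d₀ = 1), with convergents p_k = a_k·p_{k-1} + p_{k-2}, q_k = a_k·q_{k-1} + q_{k-2} (p₋₁ = 1, q₋₁ = 0):
  k = 0: a₀ = 8; p₀/q₀ = 8/1; p₀² − 75·q₀² = 64 − 75 = -11.
  k = 1: m = 8, d = 11, a = ⌊(8 + 8)/11⌋ = 1; p/q = (1·8 + 1)/(1·1 + 0) = 9/1; p² − 75·q² = 81 − 75 = 6.
  k = 2: m = 3, d = 6, a = ⌊(8 + 3)/6⌋ = 1; p/q = (1·9 + 8)/(1·1 + 1) = 17/2; p² − 75·q² = 289 − 300 = -11.
  k = 3: m = 3, d = 11, a = ⌊(8 + 3)/11⌋ = 1; p/q = (1·17 + 9)/(1·2 + 1) = 26/3; p² − 75·q² = 676 − 675 = 1.
  The first convergent with p² − 75·q² = 1 gives the fundamental solution (x₁, y₁) = (26, 3).
Step 2: Apply the recurrence (x_{n+1}, y_{n+1}) = (x₁x_n + 75y₁y_n, x₁y_n + y₁x_n) repeatedly.
  From (x_1, y_1) = (26, 3): x_2 = 26·26 + 75·3·3 = 1351; y_2 = 26·3 + 3·26 = 156.
  From (x_2, y_2) = (1351, 156): x_3 = 26·1351 + 75·3·156 = 70226; y_3 = 26·156 + 3·1351 = 8109.
  From (x_3, y_3) = (70226, 8109): x_4 = 26·70226 + 75·3·8109 = 3650401; y_4 = 26·8109 + 3·70226 = 421512.
Step 3: Verify x_4² - 75·y_4² = 13325427460801 - 13325427460800 = 1 (should be 1). ✓

(x_1, y_1) = (26, 3); (x_4, y_4) = (3650401, 421512).


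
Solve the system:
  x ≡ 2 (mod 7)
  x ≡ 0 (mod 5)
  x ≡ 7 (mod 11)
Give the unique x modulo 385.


Moduli 7, 5, 11 are pairwise coprime; by CRT there is a unique solution modulo M = 7 · 5 · 11 = 385.
Solve pairwise, accumulating the modulus:
  Start with x ≡ 2 (mod 7).
  Combine with x ≡ 0 (mod 5): since gcd(7, 5) = 1, we get a unique residue mod 35.
    Write x = 2 + 7·t and substitute into x ≡ 0 (mod 5): 7·t ≡ 0 − 2 = -2 (mod 5).
    Reduce coefficients mod 5: 2·t ≡ 3 (mod 5).
    The inverse of 2 mod 5 is 3 (since 2·3 = 6 = 1·5 + 1), so t ≡ 3·3 = 9 ≡ 4 (mod 5).
    Then x = 2 + 7·4 = 30, valid modulo lcm(7, 5) = 35: x ≡ 30 (mod 35).
  Combine with x ≡ 7 (mod 11): since gcd(35, 11) = 1, we get a unique residue mod 385.
    Write x = 30 + 35·t and substitute into x ≡ 7 (mod 11): 35·t ≡ 7 − 30 = -23 (mod 11).
    Reduce coefficients mod 11: 2·t ≡ 10 (mod 11).
    The inverse of 2 mod 11 is 6 (since 2·6 = 12 = 1·11 + 1), so t ≡ 6·10 = 60 ≡ 5 (mod 11).
    Then x = 30 + 35·5 = 205, valid modulo lcm(35, 11) = 385: x ≡ 205 (mod 385).
Verify: 205 mod 7 = 2 ✓, 205 mod 5 = 0 ✓, 205 mod 11 = 7 ✓.

x ≡ 205 (mod 385).


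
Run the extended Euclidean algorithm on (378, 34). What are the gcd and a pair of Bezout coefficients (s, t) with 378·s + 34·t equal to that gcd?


Euclidean algorithm on (378, 34) — divide until remainder is 0:
  378 = 11 · 34 + 4
  34 = 8 · 4 + 2
  4 = 2 · 2 + 0
gcd(378, 34) = 2.
Track Bezout coefficients alongside the remainders: start with r₀ = 378 = a·1 + b·0 (s = 1, t = 0) and r₁ = 34 = a·0 + b·1 (s = 0, t = 1); each new remainder r_{k+1} = r_{k-1} − q_k·r_k inherits s_{k+1} = s_{k-1} − q_k·s_k, t_{k+1} = t_{k-1} − q_k·t_k, so r_k = a·s_k + b·t_k at every step:
  q = 11: r = 4, s = 1 − 11·0 = 1, t = 0 − 11·1 = -11  (check: 378·1 + 34·(-11) = 4)
  q = 8: r = 2, s = 0 − 8·1 = -8, t = 1 − 8·(-11) = 89  (check: 378·(-8) + 34·89 = 2)
The row with r = 2 (the gcd) gives the Bezout coefficients s = -8, t = 89.
Result: 378 · (-8) + 34 · (89) = 2.

gcd(378, 34) = 2; s = -8, t = 89 (check: 378·(-8) + 34·89 = 2).


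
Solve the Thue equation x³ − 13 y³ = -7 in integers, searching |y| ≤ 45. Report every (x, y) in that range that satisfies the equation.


The equation is x³ - 13y³ = -7. For fixed y, x³ = 13·y³ − 7, so a solution requires the RHS to be a perfect cube.
Strategy: iterate y from -45 to 45, compute RHS = 13·y³ − 7, and check whether it is a (positive or negative) perfect cube.
Check small values of y:
  y = 0: RHS = -7 is not a perfect cube.
  y = 1: RHS = 6 is not a perfect cube.
  y = -1: RHS = -20 is not a perfect cube.
  y = 2: RHS = 97 is not a perfect cube.
  y = -2: RHS = -111 is not a perfect cube.
  y = 3: RHS = 344 is not a perfect cube.
  y = -3: RHS = -358 is not a perfect cube.
Continuing the search up to |y| = 45 finds no solutions either.
No (x, y) in the scanned range satisfies the equation.

No integer solutions with |y| ≤ 45.


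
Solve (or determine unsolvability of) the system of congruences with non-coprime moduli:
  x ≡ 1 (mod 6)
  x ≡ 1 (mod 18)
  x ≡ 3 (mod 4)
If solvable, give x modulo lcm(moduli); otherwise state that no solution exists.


Moduli 6, 18, 4 are not pairwise coprime, so CRT works modulo lcm(m_i) when all pairwise compatibility conditions hold.
Pairwise compatibility: gcd(m_i, m_j) must divide a_i - a_j for every pair.
Merge one congruence at a time:
  Start: x ≡ 1 (mod 6).
  Combine with x ≡ 1 (mod 18): gcd(6, 18) = 6; 1 - 1 = 0, which IS divisible by 6, so compatible.
    Write x = 1 + 6·t and substitute into x ≡ 1 (mod 18): 6·t ≡ 1 − 1 = 0 (mod 18).
    Divide the congruence (and modulus) by g = 6: 1·t ≡ 0 (mod 3).
    So t ≡ 0 (mod 3).
    Then x = 1 + 6·0 = 1, valid modulo lcm(6, 18) = 18: x ≡ 1 (mod 18).
  Combine with x ≡ 3 (mod 4): gcd(18, 4) = 2; 3 - 1 = 2, which IS divisible by 2, so compatible.
    Write x = 1 + 18·t and substitute into x ≡ 3 (mod 4): 18·t ≡ 3 − 1 = 2 (mod 4).
    Divide the congruence (and modulus) by g = 2: 9·t ≡ 1 (mod 2).
    Reduce coefficients mod 2: 1·t ≡ 1 (mod 2).
    So t ≡ 1 (mod 2).
    Then x = 1 + 18·1 = 19, valid modulo lcm(18, 4) = 36: x ≡ 19 (mod 36).
Verify: 19 mod 6 = 1, 19 mod 18 = 1, 19 mod 4 = 3.

x ≡ 19 (mod 36).


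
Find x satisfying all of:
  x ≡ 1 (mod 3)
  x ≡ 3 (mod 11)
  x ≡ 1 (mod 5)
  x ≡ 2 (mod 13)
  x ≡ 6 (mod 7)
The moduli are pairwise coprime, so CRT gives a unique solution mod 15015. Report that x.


Product of moduli M = 3 · 11 · 5 · 13 · 7 = 15015.
Merge one congruence at a time:
  Start: x ≡ 1 (mod 3).
  Combine with x ≡ 3 (mod 11); new modulus lcm = 33.
    Write x = 1 + 3·t and substitute into x ≡ 3 (mod 11): 3·t ≡ 3 − 1 = 2 (mod 11).
    The inverse of 3 mod 11 is 4 (since 3·4 = 12 = 1·11 + 1), so t ≡ 4·2 = 8 ≡ 8 (mod 11).
    Then x = 1 + 3·8 = 25, valid modulo lcm(3, 11) = 33: x ≡ 25 (mod 33).
  Combine with x ≡ 1 (mod 5); new modulus lcm = 165.
    Write x = 25 + 33·t and substitute into x ≡ 1 (mod 5): 33·t ≡ 1 − 25 = -24 (mod 5).
    Reduce coefficients mod 5: 3·t ≡ 1 (mod 5).
    The inverse of 3 mod 5 is 2 (since 3·2 = 6 = 1·5 + 1), so t ≡ 2·1 = 2 ≡ 2 (mod 5).
    Then x = 25 + 33·2 = 91, valid modulo lcm(33, 5) = 165: x ≡ 91 (mod 165).
  Combine with x ≡ 2 (mod 13); new modulus lcm = 2145.
    Write x = 91 + 165·t and substitute into x ≡ 2 (mod 13): 165·t ≡ 2 − 91 = -89 (mod 13).
    Reduce coefficients mod 13: 9·t ≡ 2 (mod 13).
    The inverse of 9 mod 13 is 3 (since 9·3 = 27 = 2·13 + 1), so t ≡ 3·2 = 6 ≡ 6 (mod 13).
    Then x = 91 + 165·6 = 1081, valid modulo lcm(165, 13) = 2145: x ≡ 1081 (mod 2145).
  Combine with x ≡ 6 (mod 7); new modulus lcm = 15015.
    Write x = 1081 + 2145·t and substitute into x ≡ 6 (mod 7): 2145·t ≡ 6 − 1081 = -1075 (mod 7).
    Reduce coefficients mod 7: 3·t ≡ 3 (mod 7).
    The inverse of 3 mod 7 is 5 (since 3·5 = 15 = 2·7 + 1), so t ≡ 5·3 = 15 ≡ 1 (mod 7).
    Then x = 1081 + 2145·1 = 3226, valid modulo lcm(2145, 7) = 15015: x ≡ 3226 (mod 15015).
Verify against each original: 3226 mod 3 = 1, 3226 mod 11 = 3, 3226 mod 5 = 1, 3226 mod 13 = 2, 3226 mod 7 = 6.

x ≡ 3226 (mod 15015).


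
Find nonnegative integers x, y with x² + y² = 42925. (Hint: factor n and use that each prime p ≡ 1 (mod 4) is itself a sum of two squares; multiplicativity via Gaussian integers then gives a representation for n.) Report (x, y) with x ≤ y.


Step 1: Factor n = 42925 = 5^2 · 17 · 101.
Step 2: Check the mod-4 condition on each prime factor: 5 ≡ 1 (mod 4), exponent 2; 17 ≡ 1 (mod 4), exponent 1; 101 ≡ 1 (mod 4), exponent 1.
All primes ≡ 3 (mod 4) appear to even exponent (or don't appear), so by the two-squares theorem n IS expressible as a sum of two squares.
Step 3: Build a representation. Group n = k² · m with k = 5 and m = 17 · 101 = 1717 (a product of primes ≡ 1 (mod 4)); a representation of m scales to one of n via (k·x)² + (k·y)² = k²(x² + y²). Each prime p ≡ 1 (mod 4) is itself a sum of two squares; find a² by testing p − a² for a perfect square:
  17: 17 − 1² = 16 = 4² ⇒ 17 = 1² + 4².
  101: 101 − 1² = 100 = 10² ⇒ 101 = 1² + 10².
  Combine using the Brahmagupta–Fibonacci identity (a² + b²)(c² + d²) = (ac − bd)² + (ad + bc)² = (ac + bd)² + (ad − bc)²:
  17 · 101 = 1717: from (1² + 4²)(1² + 10²), take (1·1 − 4·10, 1·10 + 4·1) = (1 − 40, 10 + 4) = (-39, 14); dropping signs (only squares matter) gives (39, 14); check 39² + 14² = 1521 + 196 = 1717 ✓.
  Scale by k = 5: (5·39, 5·14) = (195, 70).
Step 4: Order so x ≤ y and verify: 70² + 195² = 4900 + 38025 = 42925 = n. ✓

n = 42925 = 70² + 195² (one valid representation with x ≤ y).


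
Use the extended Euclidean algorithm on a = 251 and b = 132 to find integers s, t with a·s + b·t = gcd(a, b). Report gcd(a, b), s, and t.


Euclidean algorithm on (251, 132) — divide until remainder is 0:
  251 = 1 · 132 + 119
  132 = 1 · 119 + 13
  119 = 9 · 13 + 2
  13 = 6 · 2 + 1
  2 = 2 · 1 + 0
gcd(251, 132) = 1.
Track Bezout coefficients alongside the remainders: start with r₀ = 251 = a·1 + b·0 (s = 1, t = 0) and r₁ = 132 = a·0 + b·1 (s = 0, t = 1); each new remainder r_{k+1} = r_{k-1} − q_k·r_k inherits s_{k+1} = s_{k-1} − q_k·s_k, t_{k+1} = t_{k-1} − q_k·t_k, so r_k = a·s_k + b·t_k at every step:
  q = 1: r = 119, s = 1 − 1·0 = 1, t = 0 − 1·1 = -1  (check: 251·1 + 132·(-1) = 119)
  q = 1: r = 13, s = 0 − 1·1 = -1, t = 1 − 1·(-1) = 2  (check: 251·(-1) + 132·2 = 13)
  q = 9: r = 2, s = 1 − 9·(-1) = 10, t = -1 − 9·2 = -19  (check: 251·10 + 132·(-19) = 2)
  q = 6: r = 1, s = -1 − 6·10 = -61, t = 2 − 6·(-19) = 116  (check: 251·(-61) + 132·116 = 1)
The row with r = 1 (the gcd) gives the Bezout coefficients s = -61, t = 116.
Result: 251 · (-61) + 132 · (116) = 1.

gcd(251, 132) = 1; s = -61, t = 116 (check: 251·(-61) + 132·116 = 1).


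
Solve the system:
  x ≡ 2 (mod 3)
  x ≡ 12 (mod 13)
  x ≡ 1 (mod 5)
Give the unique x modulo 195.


Moduli 3, 13, 5 are pairwise coprime; by CRT there is a unique solution modulo M = 3 · 13 · 5 = 195.
Solve pairwise, accumulating the modulus:
  Start with x ≡ 2 (mod 3).
  Combine with x ≡ 12 (mod 13): since gcd(3, 13) = 1, we get a unique residue mod 39.
    Write x = 2 + 3·t and substitute into x ≡ 12 (mod 13): 3·t ≡ 12 − 2 = 10 (mod 13).
    The inverse of 3 mod 13 is 9 (since 3·9 = 27 = 2·13 + 1), so t ≡ 9·10 = 90 ≡ 12 (mod 13).
    Then x = 2 + 3·12 = 38, valid modulo lcm(3, 13) = 39: x ≡ 38 (mod 39).
  Combine with x ≡ 1 (mod 5): since gcd(39, 5) = 1, we get a unique residue mod 195.
    Write x = 38 + 39·t and substitute into x ≡ 1 (mod 5): 39·t ≡ 1 − 38 = -37 (mod 5).
    Reduce coefficients mod 5: 4·t ≡ 3 (mod 5).
    The inverse of 4 mod 5 is 4 (since 4·4 = 16 = 3·5 + 1), so t ≡ 4·3 = 12 ≡ 2 (mod 5).
    Then x = 38 + 39·2 = 116, valid modulo lcm(39, 5) = 195: x ≡ 116 (mod 195).
Verify: 116 mod 3 = 2 ✓, 116 mod 13 = 12 ✓, 116 mod 5 = 1 ✓.

x ≡ 116 (mod 195).


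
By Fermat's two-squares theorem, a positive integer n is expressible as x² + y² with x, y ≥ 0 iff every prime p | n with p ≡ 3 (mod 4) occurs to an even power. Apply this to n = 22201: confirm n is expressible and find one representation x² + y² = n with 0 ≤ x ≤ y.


Step 1: Factor n = 22201 = 149^2.
Step 2: Check the mod-4 condition on each prime factor: 149 ≡ 1 (mod 4), exponent 2.
All primes ≡ 3 (mod 4) appear to even exponent (or don't appear), so by the two-squares theorem n IS expressible as a sum of two squares.
Step 3: Build a representation. Here n = 149 · 149 is a product of primes ≡ 1 (mod 4). Each prime p ≡ 1 (mod 4) is itself a sum of two squares; find a² by testing p − a² for a perfect square:
  149: 149 − 1² = 148, 149 − 2² = 145, 149 − 3² = 140, 149 − 4² = 133, 149 − 5² = 124, 149 − 6² = 113, 149 − 7² = 100 = 10² ⇒ 149 = 7² + 10².
  Combine using the Brahmagupta–Fibonacci identity (a² + b²)(c² + d²) = (ac − bd)² + (ad + bc)² = (ac + bd)² + (ad − bc)²:
  149 · 149 = 22201: from (7² + 10²)(7² + 10²), take (7·7 − 10·10, 7·10 + 10·7) = (49 − 100, 70 + 70) = (-51, 140); dropping signs (only squares matter) gives (51, 140); check 51² + 140² = 2601 + 19600 = 22201 ✓.
Step 4: Order so x ≤ y and verify: 51² + 140² = 2601 + 19600 = 22201 = n. ✓

n = 22201 = 51² + 140² (one valid representation with x ≤ y).


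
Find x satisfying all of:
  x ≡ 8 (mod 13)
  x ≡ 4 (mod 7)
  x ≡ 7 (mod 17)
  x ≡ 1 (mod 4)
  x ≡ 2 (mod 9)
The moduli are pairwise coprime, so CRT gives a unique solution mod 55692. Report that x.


Product of moduli M = 13 · 7 · 17 · 4 · 9 = 55692.
Merge one congruence at a time:
  Start: x ≡ 8 (mod 13).
  Combine with x ≡ 4 (mod 7); new modulus lcm = 91.
    Write x = 8 + 13·t and substitute into x ≡ 4 (mod 7): 13·t ≡ 4 − 8 = -4 (mod 7).
    Reduce coefficients mod 7: 6·t ≡ 3 (mod 7).
    The inverse of 6 mod 7 is 6 (since 6·6 = 36 = 5·7 + 1), so t ≡ 6·3 = 18 ≡ 4 (mod 7).
    Then x = 8 + 13·4 = 60, valid modulo lcm(13, 7) = 91: x ≡ 60 (mod 91).
  Combine with x ≡ 7 (mod 17); new modulus lcm = 1547.
    Write x = 60 + 91·t and substitute into x ≡ 7 (mod 17): 91·t ≡ 7 − 60 = -53 (mod 17).
    Reduce coefficients mod 17: 6·t ≡ 15 (mod 17).
    The inverse of 6 mod 17 is 3 (since 6·3 = 18 = 1·17 + 1), so t ≡ 3·15 = 45 ≡ 11 (mod 17).
    Then x = 60 + 91·11 = 1061, valid modulo lcm(91, 17) = 1547: x ≡ 1061 (mod 1547).
  Combine with x ≡ 1 (mod 4); new modulus lcm = 6188.
    Write x = 1061 + 1547·t and substitute into x ≡ 1 (mod 4): 1547·t ≡ 1 − 1061 = -1060 (mod 4).
    Reduce coefficients mod 4: 3·t ≡ 0 (mod 4).
    The inverse of 3 mod 4 is 3 (since 3·3 = 9 = 2·4 + 1), so t ≡ 3·0 = 0 ≡ 0 (mod 4).
    Then x = 1061 + 1547·0 = 1061, valid modulo lcm(1547, 4) = 6188: x ≡ 1061 (mod 6188).
  Combine with x ≡ 2 (mod 9); new modulus lcm = 55692.
    Write x = 1061 + 6188·t and substitute into x ≡ 2 (mod 9): 6188·t ≡ 2 − 1061 = -1059 (mod 9).
    Reduce coefficients mod 9: 5·t ≡ 3 (mod 9).
    The inverse of 5 mod 9 is 2 (since 5·2 = 10 = 1·9 + 1), so t ≡ 2·3 = 6 ≡ 6 (mod 9).
    Then x = 1061 + 6188·6 = 38189, valid modulo lcm(6188, 9) = 55692: x ≡ 38189 (mod 55692).
Verify against each original: 38189 mod 13 = 8, 38189 mod 7 = 4, 38189 mod 17 = 7, 38189 mod 4 = 1, 38189 mod 9 = 2.

x ≡ 38189 (mod 55692).


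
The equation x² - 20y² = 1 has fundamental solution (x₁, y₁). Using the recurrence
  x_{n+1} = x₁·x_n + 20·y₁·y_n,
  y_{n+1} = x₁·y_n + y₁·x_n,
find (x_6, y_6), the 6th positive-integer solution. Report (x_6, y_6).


Step 1: Find the fundamental solution (x₁, y₁) of x² - 20y² = 1.
  Expand √20 as a continued fraction. a₀ = ⌊√20⌋ = 4; iterate m_{k+1} = d_k·a_k − m_k, d_{k+1} = (20 − m_{k+1}²)/d_k, a_{k+1} = ⌊(a₀ + m_{k+1})/d_{k+1}⌋ (starting m₀ = 0, d₀ = 1), with convergents p_k = a_k·p_{k-1} + p_{k-2}, q_k = a_k·q_{k-1} + q_{k-2} (p₋₁ = 1, q₋₁ = 0):
  k = 0: a₀ = 4; p₀/q₀ = 4/1; p₀² − 20·q₀² = 16 − 20 = -4.
  k = 1: m = 4, d = 4, a = ⌊(4 + 4)/4⌋ = 2; p/q = (2·4 + 1)/(2·1 + 0) = 9/2; p² − 20·q² = 81 − 80 = 1.
  The first convergent with p² − 20·q² = 1 gives the fundamental solution (x₁, y₁) = (9, 2).
Step 2: Apply the recurrence (x_{n+1}, y_{n+1}) = (x₁x_n + 20y₁y_n, x₁y_n + y₁x_n) repeatedly.
  From (x_1, y_1) = (9, 2): x_2 = 9·9 + 20·2·2 = 161; y_2 = 9·2 + 2·9 = 36.
  From (x_2, y_2) = (161, 36): x_3 = 9·161 + 20·2·36 = 2889; y_3 = 9·36 + 2·161 = 646.
  From (x_3, y_3) = (2889, 646): x_4 = 9·2889 + 20·2·646 = 51841; y_4 = 9·646 + 2·2889 = 11592.
  From (x_4, y_4) = (51841, 11592): x_5 = 9·51841 + 20·2·11592 = 930249; y_5 = 9·11592 + 2·51841 = 208010.
  From (x_5, y_5) = (930249, 208010): x_6 = 9·930249 + 20·2·208010 = 16692641; y_6 = 9·208010 + 2·930249 = 3732588.
Step 3: Verify x_6² - 20·y_6² = 278644263554881 - 278644263554880 = 1 (should be 1). ✓

(x_1, y_1) = (9, 2); (x_6, y_6) = (16692641, 3732588).


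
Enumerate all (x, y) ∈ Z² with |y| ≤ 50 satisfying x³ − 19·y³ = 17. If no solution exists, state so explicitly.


The equation is x³ - 19y³ = 17. For fixed y, x³ = 19·y³ + 17, so a solution requires the RHS to be a perfect cube.
Strategy: iterate y from -50 to 50, compute RHS = 19·y³ + 17, and check whether it is a (positive or negative) perfect cube.
Check small values of y:
  y = 0: RHS = 17 is not a perfect cube.
  y = 1: RHS = 36 is not a perfect cube.
  y = -1: RHS = -2 is not a perfect cube.
  y = 2: RHS = 169 is not a perfect cube.
  y = -2: RHS = -135 is not a perfect cube.
  y = 3: RHS = 530 is not a perfect cube.
  y = -3: RHS = -496 is not a perfect cube.
Continuing the search up to |y| = 50 finds no solutions either.
No (x, y) in the scanned range satisfies the equation.

No integer solutions with |y| ≤ 50.


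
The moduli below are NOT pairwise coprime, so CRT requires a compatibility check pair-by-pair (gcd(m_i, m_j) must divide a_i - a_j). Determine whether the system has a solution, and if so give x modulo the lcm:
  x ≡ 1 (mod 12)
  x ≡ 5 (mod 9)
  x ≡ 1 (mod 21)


Moduli 12, 9, 21 are not pairwise coprime, so CRT works modulo lcm(m_i) when all pairwise compatibility conditions hold.
Pairwise compatibility: gcd(m_i, m_j) must divide a_i - a_j for every pair.
Merge one congruence at a time:
  Start: x ≡ 1 (mod 12).
  Combine with x ≡ 5 (mod 9): gcd(12, 9) = 3, and 5 - 1 = 4 is NOT divisible by 3.
    ⇒ system is inconsistent (no integer solution).

No solution (the system is inconsistent).


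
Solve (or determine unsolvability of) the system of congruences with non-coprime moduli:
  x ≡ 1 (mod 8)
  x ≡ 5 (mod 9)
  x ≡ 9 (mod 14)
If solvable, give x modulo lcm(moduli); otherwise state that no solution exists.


Moduli 8, 9, 14 are not pairwise coprime, so CRT works modulo lcm(m_i) when all pairwise compatibility conditions hold.
Pairwise compatibility: gcd(m_i, m_j) must divide a_i - a_j for every pair.
Merge one congruence at a time:
  Start: x ≡ 1 (mod 8).
  Combine with x ≡ 5 (mod 9): gcd(8, 9) = 1; 5 - 1 = 4, which IS divisible by 1, so compatible.
    Write x = 1 + 8·t and substitute into x ≡ 5 (mod 9): 8·t ≡ 5 − 1 = 4 (mod 9).
    The inverse of 8 mod 9 is 8 (since 8·8 = 64 = 7·9 + 1), so t ≡ 8·4 = 32 ≡ 5 (mod 9).
    Then x = 1 + 8·5 = 41, valid modulo lcm(8, 9) = 72: x ≡ 41 (mod 72).
  Combine with x ≡ 9 (mod 14): gcd(72, 14) = 2; 9 - 41 = -32, which IS divisible by 2, so compatible.
    Write x = 41 + 72·t and substitute into x ≡ 9 (mod 14): 72·t ≡ 9 − 41 = -32 (mod 14).
    Divide the congruence (and modulus) by g = 2: 36·t ≡ -16 (mod 7).
    Reduce coefficients mod 7: 1·t ≡ 5 (mod 7).
    So t ≡ 5 (mod 7).
    Then x = 41 + 72·5 = 401, valid modulo lcm(72, 14) = 504: x ≡ 401 (mod 504).
Verify: 401 mod 8 = 1, 401 mod 9 = 5, 401 mod 14 = 9.

x ≡ 401 (mod 504).


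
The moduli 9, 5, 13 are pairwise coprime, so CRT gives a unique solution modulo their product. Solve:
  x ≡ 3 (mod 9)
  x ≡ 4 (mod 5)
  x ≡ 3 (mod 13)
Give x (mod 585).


Moduli 9, 5, 13 are pairwise coprime; by CRT there is a unique solution modulo M = 9 · 5 · 13 = 585.
Solve pairwise, accumulating the modulus:
  Start with x ≡ 3 (mod 9).
  Combine with x ≡ 4 (mod 5): since gcd(9, 5) = 1, we get a unique residue mod 45.
    Write x = 3 + 9·t and substitute into x ≡ 4 (mod 5): 9·t ≡ 4 − 3 = 1 (mod 5).
    Reduce coefficients mod 5: 4·t ≡ 1 (mod 5).
    The inverse of 4 mod 5 is 4 (since 4·4 = 16 = 3·5 + 1), so t ≡ 4·1 = 4 ≡ 4 (mod 5).
    Then x = 3 + 9·4 = 39, valid modulo lcm(9, 5) = 45: x ≡ 39 (mod 45).
  Combine with x ≡ 3 (mod 13): since gcd(45, 13) = 1, we get a unique residue mod 585.
    Write x = 39 + 45·t and substitute into x ≡ 3 (mod 13): 45·t ≡ 3 − 39 = -36 (mod 13).
    Reduce coefficients mod 13: 6·t ≡ 3 (mod 13).
    The inverse of 6 mod 13 is 11 (since 6·11 = 66 = 5·13 + 1), so t ≡ 11·3 = 33 ≡ 7 (mod 13).
    Then x = 39 + 45·7 = 354, valid modulo lcm(45, 13) = 585: x ≡ 354 (mod 585).
Verify: 354 mod 9 = 3 ✓, 354 mod 5 = 4 ✓, 354 mod 13 = 3 ✓.

x ≡ 354 (mod 585).


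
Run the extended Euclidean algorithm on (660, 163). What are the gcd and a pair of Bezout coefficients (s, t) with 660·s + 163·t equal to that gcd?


Euclidean algorithm on (660, 163) — divide until remainder is 0:
  660 = 4 · 163 + 8
  163 = 20 · 8 + 3
  8 = 2 · 3 + 2
  3 = 1 · 2 + 1
  2 = 2 · 1 + 0
gcd(660, 163) = 1.
Track Bezout coefficients alongside the remainders: start with r₀ = 660 = a·1 + b·0 (s = 1, t = 0) and r₁ = 163 = a·0 + b·1 (s = 0, t = 1); each new remainder r_{k+1} = r_{k-1} − q_k·r_k inherits s_{k+1} = s_{k-1} − q_k·s_k, t_{k+1} = t_{k-1} − q_k·t_k, so r_k = a·s_k + b·t_k at every step:
  q = 4: r = 8, s = 1 − 4·0 = 1, t = 0 − 4·1 = -4  (check: 660·1 + 163·(-4) = 8)
  q = 20: r = 3, s = 0 − 20·1 = -20, t = 1 − 20·(-4) = 81  (check: 660·(-20) + 163·81 = 3)
  q = 2: r = 2, s = 1 − 2·(-20) = 41, t = -4 − 2·81 = -166  (check: 660·41 + 163·(-166) = 2)
  q = 1: r = 1, s = -20 − 1·41 = -61, t = 81 − 1·(-166) = 247  (check: 660·(-61) + 163·247 = 1)
The row with r = 1 (the gcd) gives the Bezout coefficients s = -61, t = 247.
Result: 660 · (-61) + 163 · (247) = 1.

gcd(660, 163) = 1; s = -61, t = 247 (check: 660·(-61) + 163·247 = 1).


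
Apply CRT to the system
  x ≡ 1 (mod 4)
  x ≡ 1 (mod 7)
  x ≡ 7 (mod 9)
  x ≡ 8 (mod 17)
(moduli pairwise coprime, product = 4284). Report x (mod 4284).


Product of moduli M = 4 · 7 · 9 · 17 = 4284.
Merge one congruence at a time:
  Start: x ≡ 1 (mod 4).
  Combine with x ≡ 1 (mod 7); new modulus lcm = 28.
    Write x = 1 + 4·t and substitute into x ≡ 1 (mod 7): 4·t ≡ 1 − 1 = 0 (mod 7).
    The inverse of 4 mod 7 is 2 (since 4·2 = 8 = 1·7 + 1), so t ≡ 2·0 = 0 ≡ 0 (mod 7).
    Then x = 1 + 4·0 = 1, valid modulo lcm(4, 7) = 28: x ≡ 1 (mod 28).
  Combine with x ≡ 7 (mod 9); new modulus lcm = 252.
    Write x = 1 + 28·t and substitute into x ≡ 7 (mod 9): 28·t ≡ 7 − 1 = 6 (mod 9).
    Reduce coefficients mod 9: 1·t ≡ 6 (mod 9).
    So t ≡ 6 (mod 9).
    Then x = 1 + 28·6 = 169, valid modulo lcm(28, 9) = 252: x ≡ 169 (mod 252).
  Combine with x ≡ 8 (mod 17); new modulus lcm = 4284.
    Write x = 169 + 252·t and substitute into x ≡ 8 (mod 17): 252·t ≡ 8 − 169 = -161 (mod 17).
    Reduce coefficients mod 17: 14·t ≡ 9 (mod 17).
    The inverse of 14 mod 17 is 11 (since 14·11 = 154 = 9·17 + 1), so t ≡ 11·9 = 99 ≡ 14 (mod 17).
    Then x = 169 + 252·14 = 3697, valid modulo lcm(252, 17) = 4284: x ≡ 3697 (mod 4284).
Verify against each original: 3697 mod 4 = 1, 3697 mod 7 = 1, 3697 mod 9 = 7, 3697 mod 17 = 8.

x ≡ 3697 (mod 4284).


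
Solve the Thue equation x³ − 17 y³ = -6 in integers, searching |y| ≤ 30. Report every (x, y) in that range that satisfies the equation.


The equation is x³ - 17y³ = -6. For fixed y, x³ = 17·y³ − 6, so a solution requires the RHS to be a perfect cube.
Strategy: iterate y from -30 to 30, compute RHS = 17·y³ − 6, and check whether it is a (positive or negative) perfect cube.
Check small values of y:
  y = 0: RHS = -6 is not a perfect cube.
  y = 1: RHS = 11 is not a perfect cube.
  y = -1: RHS = -23 is not a perfect cube.
  y = 2: RHS = 130 is not a perfect cube.
  y = -2: RHS = -142 is not a perfect cube.
  y = 3: RHS = 453 is not a perfect cube.
  y = -3: RHS = -465 is not a perfect cube.
Continuing the search up to |y| = 30 finds no solutions either.
No (x, y) in the scanned range satisfies the equation.

No integer solutions with |y| ≤ 30.


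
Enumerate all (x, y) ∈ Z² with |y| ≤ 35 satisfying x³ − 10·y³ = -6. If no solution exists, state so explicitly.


The equation is x³ - 10y³ = -6. For fixed y, x³ = 10·y³ − 6, so a solution requires the RHS to be a perfect cube.
Strategy: iterate y from -35 to 35, compute RHS = 10·y³ − 6, and check whether it is a (positive or negative) perfect cube.
Check small values of y:
  y = 0: RHS = -6 is not a perfect cube.
  y = 1: RHS = 4 is not a perfect cube.
  y = -1: RHS = -16 is not a perfect cube.
  y = 2: RHS = 74 is not a perfect cube.
  y = -2: RHS = -86 is not a perfect cube.
  y = 3: RHS = 264 is not a perfect cube.
  y = -3: RHS = -276 is not a perfect cube.
Continuing the search up to |y| = 35 finds no solutions either.
No (x, y) in the scanned range satisfies the equation.

No integer solutions with |y| ≤ 35.


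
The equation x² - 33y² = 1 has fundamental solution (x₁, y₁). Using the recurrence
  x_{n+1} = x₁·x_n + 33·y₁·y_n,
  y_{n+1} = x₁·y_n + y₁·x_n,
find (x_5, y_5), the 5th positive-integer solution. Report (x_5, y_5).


Step 1: Find the fundamental solution (x₁, y₁) of x² - 33y² = 1.
  Expand √33 as a continued fraction. a₀ = ⌊√33⌋ = 5; iterate m_{k+1} = d_k·a_k − m_k, d_{k+1} = (33 − m_{k+1}²)/d_k, a_{k+1} = ⌊(a₀ + m_{k+1})/d_{k+1}⌋ (starting m₀ = 0, d₀ = 1), with convergents p_k = a_k·p_{k-1} + p_{k-2}, q_k = a_k·q_{k-1} + q_{k-2} (p₋₁ = 1, q₋₁ = 0):
  k = 0: a₀ = 5; p₀/q₀ = 5/1; p₀² − 33·q₀² = 25 − 33 = -8.
  k = 1: m = 5, d = 8, a = ⌊(5 + 5)/8⌋ = 1; p/q = (1·5 + 1)/(1·1 + 0) = 6/1; p² − 33·q² = 36 − 33 = 3.
  k = 2: m = 3, d = 3, a = ⌊(5 + 3)/3⌋ = 2; p/q = (2·6 + 5)/(2·1 + 1) = 17/3; p² − 33·q² = 289 − 297 = -8.
  k = 3: m = 3, d = 8, a = ⌊(5 + 3)/8⌋ = 1; p/q = (1·17 + 6)/(1·3 + 1) = 23/4; p² − 33·q² = 529 − 528 = 1.
  The first convergent with p² − 33·q² = 1 gives the fundamental solution (x₁, y₁) = (23, 4).
Step 2: Apply the recurrence (x_{n+1}, y_{n+1}) = (x₁x_n + 33y₁y_n, x₁y_n + y₁x_n) repeatedly.
  From (x_1, y_1) = (23, 4): x_2 = 23·23 + 33·4·4 = 1057; y_2 = 23·4 + 4·23 = 184.
  From (x_2, y_2) = (1057, 184): x_3 = 23·1057 + 33·4·184 = 48599; y_3 = 23·184 + 4·1057 = 8460.
  From (x_3, y_3) = (48599, 8460): x_4 = 23·48599 + 33·4·8460 = 2234497; y_4 = 23·8460 + 4·48599 = 388976.
  From (x_4, y_4) = (2234497, 388976): x_5 = 23·2234497 + 33·4·388976 = 102738263; y_5 = 23·388976 + 4·2234497 = 17884436.
Step 3: Verify x_5² - 33·y_5² = 10555150684257169 - 10555150684257168 = 1 (should be 1). ✓

(x_1, y_1) = (23, 4); (x_5, y_5) = (102738263, 17884436).


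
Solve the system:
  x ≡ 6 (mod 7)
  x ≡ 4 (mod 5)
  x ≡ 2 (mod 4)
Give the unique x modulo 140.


Moduli 7, 5, 4 are pairwise coprime; by CRT there is a unique solution modulo M = 7 · 5 · 4 = 140.
Solve pairwise, accumulating the modulus:
  Start with x ≡ 6 (mod 7).
  Combine with x ≡ 4 (mod 5): since gcd(7, 5) = 1, we get a unique residue mod 35.
    Write x = 6 + 7·t and substitute into x ≡ 4 (mod 5): 7·t ≡ 4 − 6 = -2 (mod 5).
    Reduce coefficients mod 5: 2·t ≡ 3 (mod 5).
    The inverse of 2 mod 5 is 3 (since 2·3 = 6 = 1·5 + 1), so t ≡ 3·3 = 9 ≡ 4 (mod 5).
    Then x = 6 + 7·4 = 34, valid modulo lcm(7, 5) = 35: x ≡ 34 (mod 35).
  Combine with x ≡ 2 (mod 4): since gcd(35, 4) = 1, we get a unique residue mod 140.
    Write x = 34 + 35·t and substitute into x ≡ 2 (mod 4): 35·t ≡ 2 − 34 = -32 (mod 4).
    Reduce coefficients mod 4: 3·t ≡ 0 (mod 4).
    The inverse of 3 mod 4 is 3 (since 3·3 = 9 = 2·4 + 1), so t ≡ 3·0 = 0 ≡ 0 (mod 4).
    Then x = 34 + 35·0 = 34, valid modulo lcm(35, 4) = 140: x ≡ 34 (mod 140).
Verify: 34 mod 7 = 6 ✓, 34 mod 5 = 4 ✓, 34 mod 4 = 2 ✓.

x ≡ 34 (mod 140).


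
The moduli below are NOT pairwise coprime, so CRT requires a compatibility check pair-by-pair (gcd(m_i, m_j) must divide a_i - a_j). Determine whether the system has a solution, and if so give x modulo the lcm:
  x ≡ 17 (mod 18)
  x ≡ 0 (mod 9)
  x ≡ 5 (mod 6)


Moduli 18, 9, 6 are not pairwise coprime, so CRT works modulo lcm(m_i) when all pairwise compatibility conditions hold.
Pairwise compatibility: gcd(m_i, m_j) must divide a_i - a_j for every pair.
Merge one congruence at a time:
  Start: x ≡ 17 (mod 18).
  Combine with x ≡ 0 (mod 9): gcd(18, 9) = 9, and 0 - 17 = -17 is NOT divisible by 9.
    ⇒ system is inconsistent (no integer solution).

No solution (the system is inconsistent).


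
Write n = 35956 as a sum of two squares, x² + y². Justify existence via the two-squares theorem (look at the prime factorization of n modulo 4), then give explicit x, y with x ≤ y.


Step 1: Factor n = 35956 = 2^2 · 89 · 101.
Step 2: Check the mod-4 condition on each prime factor: 2 = 2 (special); 89 ≡ 1 (mod 4), exponent 1; 101 ≡ 1 (mod 4), exponent 1.
All primes ≡ 3 (mod 4) appear to even exponent (or don't appear), so by the two-squares theorem n IS expressible as a sum of two squares.
Step 3: Build a representation. Group n = k² · m with k = 2 and m = 89 · 101 = 8989 (a product of primes ≡ 1 (mod 4)); a representation of m scales to one of n via (k·x)² + (k·y)² = k²(x² + y²). Each prime p ≡ 1 (mod 4) is itself a sum of two squares; find a² by testing p − a² for a perfect square:
  89: 89 − 1² = 88, 89 − 2² = 85, 89 − 3² = 80, 89 − 4² = 73, 89 − 5² = 64 = 8² ⇒ 89 = 5² + 8².
  101: 101 − 1² = 100 = 10² ⇒ 101 = 1² + 10².
  Combine using the Brahmagupta–Fibonacci identity (a² + b²)(c² + d²) = (ac − bd)² + (ad + bc)² = (ac + bd)² + (ad − bc)²:
  89 · 101 = 8989: from (5² + 8²)(1² + 10²), take (5·1 − 8·10, 5·10 + 8·1) = (5 − 80, 50 + 8) = (-75, 58); dropping signs (only squares matter) gives (75, 58); check 75² + 58² = 5625 + 3364 = 8989 ✓.
  Scale by k = 2: (2·75, 2·58) = (150, 116).
Step 4: Order so x ≤ y and verify: 116² + 150² = 13456 + 22500 = 35956 = n. ✓

n = 35956 = 116² + 150² (one valid representation with x ≤ y).


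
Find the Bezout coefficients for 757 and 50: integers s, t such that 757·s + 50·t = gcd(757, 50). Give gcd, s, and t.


Euclidean algorithm on (757, 50) — divide until remainder is 0:
  757 = 15 · 50 + 7
  50 = 7 · 7 + 1
  7 = 7 · 1 + 0
gcd(757, 50) = 1.
Track Bezout coefficients alongside the remainders: start with r₀ = 757 = a·1 + b·0 (s = 1, t = 0) and r₁ = 50 = a·0 + b·1 (s = 0, t = 1); each new remainder r_{k+1} = r_{k-1} − q_k·r_k inherits s_{k+1} = s_{k-1} − q_k·s_k, t_{k+1} = t_{k-1} − q_k·t_k, so r_k = a·s_k + b·t_k at every step:
  q = 15: r = 7, s = 1 − 15·0 = 1, t = 0 − 15·1 = -15  (check: 757·1 + 50·(-15) = 7)
  q = 7: r = 1, s = 0 − 7·1 = -7, t = 1 − 7·(-15) = 106  (check: 757·(-7) + 50·106 = 1)
The row with r = 1 (the gcd) gives the Bezout coefficients s = -7, t = 106.
Result: 757 · (-7) + 50 · (106) = 1.

gcd(757, 50) = 1; s = -7, t = 106 (check: 757·(-7) + 50·106 = 1).


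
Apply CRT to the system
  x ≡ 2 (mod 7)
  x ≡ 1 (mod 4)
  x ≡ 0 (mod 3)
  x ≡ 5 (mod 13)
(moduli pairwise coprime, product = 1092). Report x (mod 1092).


Product of moduli M = 7 · 4 · 3 · 13 = 1092.
Merge one congruence at a time:
  Start: x ≡ 2 (mod 7).
  Combine with x ≡ 1 (mod 4); new modulus lcm = 28.
    Write x = 2 + 7·t and substitute into x ≡ 1 (mod 4): 7·t ≡ 1 − 2 = -1 (mod 4).
    Reduce coefficients mod 4: 3·t ≡ 3 (mod 4).
    The inverse of 3 mod 4 is 3 (since 3·3 = 9 = 2·4 + 1), so t ≡ 3·3 = 9 ≡ 1 (mod 4).
    Then x = 2 + 7·1 = 9, valid modulo lcm(7, 4) = 28: x ≡ 9 (mod 28).
  Combine with x ≡ 0 (mod 3); new modulus lcm = 84.
    Write x = 9 + 28·t and substitute into x ≡ 0 (mod 3): 28·t ≡ 0 − 9 = -9 (mod 3).
    Reduce coefficients mod 3: 1·t ≡ 0 (mod 3).
    So t ≡ 0 (mod 3).
    Then x = 9 + 28·0 = 9, valid modulo lcm(28, 3) = 84: x ≡ 9 (mod 84).
  Combine with x ≡ 5 (mod 13); new modulus lcm = 1092.
    Write x = 9 + 84·t and substitute into x ≡ 5 (mod 13): 84·t ≡ 5 − 9 = -4 (mod 13).
    Reduce coefficients mod 13: 6·t ≡ 9 (mod 13).
    The inverse of 6 mod 13 is 11 (since 6·11 = 66 = 5·13 + 1), so t ≡ 11·9 = 99 ≡ 8 (mod 13).
    Then x = 9 + 84·8 = 681, valid modulo lcm(84, 13) = 1092: x ≡ 681 (mod 1092).
Verify against each original: 681 mod 7 = 2, 681 mod 4 = 1, 681 mod 3 = 0, 681 mod 13 = 5.

x ≡ 681 (mod 1092).


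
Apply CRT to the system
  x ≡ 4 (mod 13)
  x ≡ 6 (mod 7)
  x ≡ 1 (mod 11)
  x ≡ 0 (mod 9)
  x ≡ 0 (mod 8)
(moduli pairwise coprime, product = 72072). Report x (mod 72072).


Product of moduli M = 13 · 7 · 11 · 9 · 8 = 72072.
Merge one congruence at a time:
  Start: x ≡ 4 (mod 13).
  Combine with x ≡ 6 (mod 7); new modulus lcm = 91.
    Write x = 4 + 13·t and substitute into x ≡ 6 (mod 7): 13·t ≡ 6 − 4 = 2 (mod 7).
    Reduce coefficients mod 7: 6·t ≡ 2 (mod 7).
    The inverse of 6 mod 7 is 6 (since 6·6 = 36 = 5·7 + 1), so t ≡ 6·2 = 12 ≡ 5 (mod 7).
    Then x = 4 + 13·5 = 69, valid modulo lcm(13, 7) = 91: x ≡ 69 (mod 91).
  Combine with x ≡ 1 (mod 11); new modulus lcm = 1001.
    Write x = 69 + 91·t and substitute into x ≡ 1 (mod 11): 91·t ≡ 1 − 69 = -68 (mod 11).
    Reduce coefficients mod 11: 3·t ≡ 9 (mod 11).
    The inverse of 3 mod 11 is 4 (since 3·4 = 12 = 1·11 + 1), so t ≡ 4·9 = 36 ≡ 3 (mod 11).
    Then x = 69 + 91·3 = 342, valid modulo lcm(91, 11) = 1001: x ≡ 342 (mod 1001).
  Combine with x ≡ 0 (mod 9); new modulus lcm = 9009.
    Write x = 342 + 1001·t and substitute into x ≡ 0 (mod 9): 1001·t ≡ 0 − 342 = -342 (mod 9).
    Reduce coefficients mod 9: 2·t ≡ 0 (mod 9).
    The inverse of 2 mod 9 is 5 (since 2·5 = 10 = 1·9 + 1), so t ≡ 5·0 = 0 ≡ 0 (mod 9).
    Then x = 342 + 1001·0 = 342, valid modulo lcm(1001, 9) = 9009: x ≡ 342 (mod 9009).
  Combine with x ≡ 0 (mod 8); new modulus lcm = 72072.
    Write x = 342 + 9009·t and substitute into x ≡ 0 (mod 8): 9009·t ≡ 0 − 342 = -342 (mod 8).
    Reduce coefficients mod 8: 1·t ≡ 2 (mod 8).
    So t ≡ 2 (mod 8).
    Then x = 342 + 9009·2 = 18360, valid modulo lcm(9009, 8) = 72072: x ≡ 18360 (mod 72072).
Verify against each original: 18360 mod 13 = 4, 18360 mod 7 = 6, 18360 mod 11 = 1, 18360 mod 9 = 0, 18360 mod 8 = 0.

x ≡ 18360 (mod 72072).


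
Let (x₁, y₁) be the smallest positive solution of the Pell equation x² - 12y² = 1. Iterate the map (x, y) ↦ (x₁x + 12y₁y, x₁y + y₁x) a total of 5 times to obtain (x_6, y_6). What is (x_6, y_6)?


Step 1: Find the fundamental solution (x₁, y₁) of x² - 12y² = 1.
  Expand √12 as a continued fraction. a₀ = ⌊√12⌋ = 3; iterate m_{k+1} = d_k·a_k − m_k, d_{k+1} = (12 − m_{k+1}²)/d_k, a_{k+1} = ⌊(a₀ + m_{k+1})/d_{k+1}⌋ (starting m₀ = 0, d₀ = 1), with convergents p_k = a_k·p_{k-1} + p_{k-2}, q_k = a_k·q_{k-1} + q_{k-2} (p₋₁ = 1, q₋₁ = 0):
  k = 0: a₀ = 3; p₀/q₀ = 3/1; p₀² − 12·q₀² = 9 − 12 = -3.
  k = 1: m = 3, d = 3, a = ⌊(3 + 3)/3⌋ = 2; p/q = (2·3 + 1)/(2·1 + 0) = 7/2; p² − 12·q² = 49 − 48 = 1.
  The first convergent with p² − 12·q² = 1 gives the fundamental solution (x₁, y₁) = (7, 2).
Step 2: Apply the recurrence (x_{n+1}, y_{n+1}) = (x₁x_n + 12y₁y_n, x₁y_n + y₁x_n) repeatedly.
  From (x_1, y_1) = (7, 2): x_2 = 7·7 + 12·2·2 = 97; y_2 = 7·2 + 2·7 = 28.
  From (x_2, y_2) = (97, 28): x_3 = 7·97 + 12·2·28 = 1351; y_3 = 7·28 + 2·97 = 390.
  From (x_3, y_3) = (1351, 390): x_4 = 7·1351 + 12·2·390 = 18817; y_4 = 7·390 + 2·1351 = 5432.
  From (x_4, y_4) = (18817, 5432): x_5 = 7·18817 + 12·2·5432 = 262087; y_5 = 7·5432 + 2·18817 = 75658.
  From (x_5, y_5) = (262087, 75658): x_6 = 7·262087 + 12·2·75658 = 3650401; y_6 = 7·75658 + 2·262087 = 1053780.
Step 3: Verify x_6² - 12·y_6² = 13325427460801 - 13325427460800 = 1 (should be 1). ✓

(x_1, y_1) = (7, 2); (x_6, y_6) = (3650401, 1053780).
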